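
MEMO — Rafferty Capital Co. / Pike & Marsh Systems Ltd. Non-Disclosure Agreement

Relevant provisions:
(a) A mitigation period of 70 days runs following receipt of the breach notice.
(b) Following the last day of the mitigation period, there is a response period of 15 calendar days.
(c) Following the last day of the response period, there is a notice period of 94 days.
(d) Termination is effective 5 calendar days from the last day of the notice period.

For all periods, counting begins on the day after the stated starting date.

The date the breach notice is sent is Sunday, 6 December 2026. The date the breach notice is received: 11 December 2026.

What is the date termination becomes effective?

Adding 70 calendar days to 11 December 2026 gives 19 February 2027, which is the last day of the mitigation period.
The last day of the response period: 19 February 2027 + 15 days = 6 March 2027.
The last day of the notice period: 94 calendar days after 6 March 2027 is 8 June 2027.
Adding 5 calendar days to 8 June 2027 gives 13 June 2027, which is the date termination becomes effective.

13 June 2027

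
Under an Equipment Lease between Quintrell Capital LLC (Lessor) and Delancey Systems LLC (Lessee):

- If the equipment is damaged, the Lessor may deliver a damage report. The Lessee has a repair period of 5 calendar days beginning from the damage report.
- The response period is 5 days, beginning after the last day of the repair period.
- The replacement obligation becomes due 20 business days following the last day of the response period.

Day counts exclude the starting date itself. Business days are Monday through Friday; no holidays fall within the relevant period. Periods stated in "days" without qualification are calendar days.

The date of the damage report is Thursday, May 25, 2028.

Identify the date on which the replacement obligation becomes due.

Jun 30, 2028

The last day of the repair period: May 25, 2028 + 5 days = May 30, 2028.
Adding 5 calendar days to May 30, 2028 gives Jun 4, 2028, which is the last day of the response period.
The date on which the replacement obligation becomes due: counting 20 business days from Sunday, Jun 4, 2028 (Jun 5, Jun 6, Jun 7, Jun 8, …, Jun 28, Jun 29, Jun 30, skipping weekends) reaches Friday, Jun 30, 2028.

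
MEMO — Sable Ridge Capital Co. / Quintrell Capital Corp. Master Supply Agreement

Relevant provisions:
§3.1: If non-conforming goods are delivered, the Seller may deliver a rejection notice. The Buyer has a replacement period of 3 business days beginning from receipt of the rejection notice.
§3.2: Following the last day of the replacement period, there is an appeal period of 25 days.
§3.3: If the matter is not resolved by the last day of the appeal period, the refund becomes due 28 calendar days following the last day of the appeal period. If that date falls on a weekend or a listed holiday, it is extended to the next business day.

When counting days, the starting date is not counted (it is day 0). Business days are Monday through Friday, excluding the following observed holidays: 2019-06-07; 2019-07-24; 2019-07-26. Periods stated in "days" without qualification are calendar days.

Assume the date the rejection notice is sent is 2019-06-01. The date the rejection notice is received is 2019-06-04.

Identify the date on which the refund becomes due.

The last day of the replacement period: counting 3 business days from Tuesday, 2019-06-04 (Jun 5, Jun 6, Jun 10, skipping weekends and the listed holiday on Jun 7) reaches Monday, 2019-06-10.
The last day of the appeal period: 25 calendar days after 2019-06-10 is 2019-07-05.
Adding 28 calendar days to 2019-07-05 gives 2019-08-02, which is the date on which the refund becomes due. 2019-08-02 is a Friday and is not a listed holiday, so no roll-forward applies.

2019-08-02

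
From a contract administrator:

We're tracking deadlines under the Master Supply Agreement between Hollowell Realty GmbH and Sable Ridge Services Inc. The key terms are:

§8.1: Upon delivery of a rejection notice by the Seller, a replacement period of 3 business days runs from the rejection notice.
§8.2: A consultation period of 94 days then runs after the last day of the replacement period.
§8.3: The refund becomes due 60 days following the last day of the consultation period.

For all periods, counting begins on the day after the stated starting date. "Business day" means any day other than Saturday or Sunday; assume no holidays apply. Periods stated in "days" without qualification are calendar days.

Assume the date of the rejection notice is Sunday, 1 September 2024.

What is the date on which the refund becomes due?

5 February 2025

From Sunday, 1 September 2024, 3 business days (Sep 2, Sep 3, Sep 4, skipping weekends) brings us to Wednesday, 4 September 2024, which is the last day of the replacement period.
The last day of the consultation period: 94 calendar days after 4 September 2024 is 7 December 2024.
The date on which the refund becomes due: 7 December 2024 + 60 days = 5 February 2025.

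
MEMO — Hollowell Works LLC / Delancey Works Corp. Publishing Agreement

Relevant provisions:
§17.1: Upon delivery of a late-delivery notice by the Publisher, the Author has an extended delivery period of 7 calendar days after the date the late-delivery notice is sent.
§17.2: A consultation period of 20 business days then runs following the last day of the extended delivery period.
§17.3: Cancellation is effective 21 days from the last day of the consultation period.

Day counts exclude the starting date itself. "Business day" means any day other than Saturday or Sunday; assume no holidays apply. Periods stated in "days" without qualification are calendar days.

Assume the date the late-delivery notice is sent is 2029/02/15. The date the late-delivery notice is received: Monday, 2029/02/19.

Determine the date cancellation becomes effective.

The last day of the extended delivery period: 7 calendar days after 2029/02/15 is 2029/02/22.
From Thursday, 2029/02/22, 20 business days (Feb 23, Feb 26, Feb 27, Feb 28, …, Mar 20, Mar 21, Mar 22, skipping weekends) brings us to Thursday, 2029/03/22, which is the last day of the consultation period.
The date cancellation becomes effective: 2029/03/22 + 21 days = 2029/04/12.

2029/04/12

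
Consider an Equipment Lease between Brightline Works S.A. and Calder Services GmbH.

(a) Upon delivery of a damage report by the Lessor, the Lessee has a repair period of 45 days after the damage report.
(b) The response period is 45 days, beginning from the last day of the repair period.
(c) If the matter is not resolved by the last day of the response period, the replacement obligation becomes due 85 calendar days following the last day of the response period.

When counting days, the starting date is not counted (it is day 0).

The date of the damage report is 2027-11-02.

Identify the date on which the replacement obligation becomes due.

The last day of the repair period: 45 calendar days after 2027-11-02 is 2027-12-17.
Adding 45 calendar days to 2027-12-17 gives 2028-01-31, which is the last day of the response period.
Adding 85 calendar days to 2028-01-31 gives 2028-04-25, which is the date on which the replacement obligation becomes due.

2028-04-25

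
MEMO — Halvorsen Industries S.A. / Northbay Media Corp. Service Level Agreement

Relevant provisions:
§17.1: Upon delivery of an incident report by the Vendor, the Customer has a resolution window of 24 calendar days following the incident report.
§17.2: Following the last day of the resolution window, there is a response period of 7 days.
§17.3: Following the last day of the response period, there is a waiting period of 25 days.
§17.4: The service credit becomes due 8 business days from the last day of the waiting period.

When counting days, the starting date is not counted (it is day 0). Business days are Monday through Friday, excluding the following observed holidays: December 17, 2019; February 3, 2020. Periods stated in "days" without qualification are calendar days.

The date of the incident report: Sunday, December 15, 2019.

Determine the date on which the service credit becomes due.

February 19, 2020

The last day of the resolution window: December 15, 2019 + 24 days = January 8, 2020.
The last day of the response period: January 8, 2020 + 7 days = January 15, 2020.
Adding 25 calendar days to January 15, 2020 gives February 9, 2020, which is the last day of the waiting period.
The date on which the service credit becomes due: 8 business days after Sunday, February 9, 2020, skipping weekends — Feb 10, Feb 11, Feb 12, Feb 13, Feb 14, Feb 17, Feb 18, Feb 19 — lands on Wednesday, February 19, 2020.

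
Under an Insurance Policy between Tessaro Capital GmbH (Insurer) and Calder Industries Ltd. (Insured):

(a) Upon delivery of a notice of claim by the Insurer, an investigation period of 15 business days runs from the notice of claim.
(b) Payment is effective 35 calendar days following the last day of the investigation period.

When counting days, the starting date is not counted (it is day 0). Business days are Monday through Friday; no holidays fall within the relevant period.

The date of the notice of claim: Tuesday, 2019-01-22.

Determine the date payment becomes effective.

From Tuesday, 2019-01-22, 15 business days (Jan 23, Jan 24, Jan 25, Jan 28, …, Feb 8, Feb 11, Feb 12, skipping weekends) brings us to Tuesday, 2019-02-12, which is the last day of the investigation period.
Adding 35 calendar days to 2019-02-12 gives 2019-03-19, which is the date payment becomes effective.

2019-03-19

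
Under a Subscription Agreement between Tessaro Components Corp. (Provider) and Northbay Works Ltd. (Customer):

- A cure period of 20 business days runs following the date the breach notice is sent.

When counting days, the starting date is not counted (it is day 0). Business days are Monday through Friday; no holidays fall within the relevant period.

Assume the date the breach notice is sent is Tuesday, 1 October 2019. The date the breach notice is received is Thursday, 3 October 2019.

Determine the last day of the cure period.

The last day of the cure period: counting 20 business days from Tuesday, 1 October 2019 (Oct 2, Oct 3, Oct 4, Oct 7, …, Oct 25, Oct 28, Oct 29, skipping weekends) reaches Tuesday, 29 October 2019.

29 October 2019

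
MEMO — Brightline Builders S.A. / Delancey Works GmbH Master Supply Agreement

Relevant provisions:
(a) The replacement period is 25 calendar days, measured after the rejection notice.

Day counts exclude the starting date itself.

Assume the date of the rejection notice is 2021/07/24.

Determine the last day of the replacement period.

The last day of the replacement period: 2021/07/24 + 25 days = 2021/08/18.

2021/08/18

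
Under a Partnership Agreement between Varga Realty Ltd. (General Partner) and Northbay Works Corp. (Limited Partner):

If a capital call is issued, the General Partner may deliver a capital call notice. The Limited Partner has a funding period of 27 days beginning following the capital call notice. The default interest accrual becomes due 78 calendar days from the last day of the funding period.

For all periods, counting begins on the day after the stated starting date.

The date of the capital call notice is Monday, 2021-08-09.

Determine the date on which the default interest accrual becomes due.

The last day of the funding period: 27 calendar days after 2021-08-09 is 2021-09-05.
Adding 78 calendar days to 2021-09-05 gives 2021-11-22, which is the date on which the default interest accrual becomes due.

2021-11-22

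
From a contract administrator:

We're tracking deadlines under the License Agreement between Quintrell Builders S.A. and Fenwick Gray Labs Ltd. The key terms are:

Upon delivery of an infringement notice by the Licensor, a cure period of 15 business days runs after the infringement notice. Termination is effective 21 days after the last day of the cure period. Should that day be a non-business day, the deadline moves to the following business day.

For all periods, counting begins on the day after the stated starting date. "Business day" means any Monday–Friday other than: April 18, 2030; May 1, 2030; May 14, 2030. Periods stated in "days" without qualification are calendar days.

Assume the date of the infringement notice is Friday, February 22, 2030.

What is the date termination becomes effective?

The last day of the cure period: counting 15 business days from Friday, February 22, 2030 (Feb 25, Feb 26, Feb 27, Feb 28, …, Mar 13, Mar 14, Mar 15, skipping weekends) reaches Friday, March 15, 2030.
The date termination becomes effective: 21 calendar days after March 15, 2030 is April 5, 2030. April 5, 2030 is a Friday and is not a listed holiday, so no roll-forward applies.

April 5, 2030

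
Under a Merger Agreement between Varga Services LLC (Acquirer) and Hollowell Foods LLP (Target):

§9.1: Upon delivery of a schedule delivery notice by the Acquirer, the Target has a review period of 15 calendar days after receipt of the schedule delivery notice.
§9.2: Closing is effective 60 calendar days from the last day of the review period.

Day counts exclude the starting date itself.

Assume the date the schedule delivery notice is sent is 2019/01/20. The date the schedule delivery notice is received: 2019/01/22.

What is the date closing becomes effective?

The last day of the review period: 15 calendar days after 2019/01/22 is 2019/02/06.
The date closing becomes effective: 2019/02/06 + 60 days = 2019/04/07.

2019/04/07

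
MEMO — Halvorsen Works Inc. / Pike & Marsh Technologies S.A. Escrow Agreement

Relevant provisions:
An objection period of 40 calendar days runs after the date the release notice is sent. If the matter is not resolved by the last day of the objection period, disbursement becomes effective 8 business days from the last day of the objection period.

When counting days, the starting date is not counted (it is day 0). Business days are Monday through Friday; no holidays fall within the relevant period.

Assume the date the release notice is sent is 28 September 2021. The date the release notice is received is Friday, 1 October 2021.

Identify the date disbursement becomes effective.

The last day of the objection period: 28 September 2021 + 40 days = 7 November 2021.
The date disbursement becomes effective: 8 business days after Sunday, 7 November 2021, skipping weekends — Nov 8, Nov 9, Nov 10, Nov 11, Nov 12, Nov 15, Nov 16, Nov 17 — lands on Wednesday, 17 November 2021.

17 November 2021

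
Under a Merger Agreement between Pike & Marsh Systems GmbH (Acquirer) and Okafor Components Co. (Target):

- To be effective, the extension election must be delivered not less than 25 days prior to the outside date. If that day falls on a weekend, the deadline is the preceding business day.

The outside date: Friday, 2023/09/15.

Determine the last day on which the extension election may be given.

Counting back 25 calendar days from 2023/09/15 gives 2023/08/21. That is a Monday, so no adjustment is needed.

2023/08/21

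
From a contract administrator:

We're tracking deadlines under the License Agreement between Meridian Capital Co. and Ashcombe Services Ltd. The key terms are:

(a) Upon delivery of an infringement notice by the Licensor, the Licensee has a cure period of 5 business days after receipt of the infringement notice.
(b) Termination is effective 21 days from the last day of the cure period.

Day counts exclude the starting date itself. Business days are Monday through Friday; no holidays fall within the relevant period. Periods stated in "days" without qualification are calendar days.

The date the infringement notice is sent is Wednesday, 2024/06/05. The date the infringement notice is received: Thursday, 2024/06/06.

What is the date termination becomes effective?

The last day of the cure period: counting 5 business days from Thursday, 2024/06/06 (Jun 7, Jun 10, Jun 11, Jun 12, Jun 13, skipping weekends) reaches Thursday, 2024/06/13.
The date termination becomes effective: 21 calendar days after 2024/06/13 is 2024/07/04.

2024/07/04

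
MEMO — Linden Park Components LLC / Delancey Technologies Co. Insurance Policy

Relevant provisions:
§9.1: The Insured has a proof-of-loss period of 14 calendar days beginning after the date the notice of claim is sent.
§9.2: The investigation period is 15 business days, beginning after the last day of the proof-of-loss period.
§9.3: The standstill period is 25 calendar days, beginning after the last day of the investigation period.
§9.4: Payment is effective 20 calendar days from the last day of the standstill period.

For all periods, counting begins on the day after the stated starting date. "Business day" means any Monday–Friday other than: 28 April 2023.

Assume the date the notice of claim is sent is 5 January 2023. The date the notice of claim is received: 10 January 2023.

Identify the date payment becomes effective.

26 March 2023

The last day of the proof-of-loss period: 14 calendar days after 5 January 2023 is 19 January 2023.
From Thursday, 19 January 2023, 15 business days (Jan 20, Jan 23, Jan 24, Jan 25, …, Feb 7, Feb 8, Feb 9, skipping weekends) brings us to Thursday, 9 February 2023, which is the last day of the investigation period.
The last day of the standstill period: 9 February 2023 + 25 days = 6 March 2023.
The date payment becomes effective: 20 calendar days after 6 March 2023 is 26 March 2023.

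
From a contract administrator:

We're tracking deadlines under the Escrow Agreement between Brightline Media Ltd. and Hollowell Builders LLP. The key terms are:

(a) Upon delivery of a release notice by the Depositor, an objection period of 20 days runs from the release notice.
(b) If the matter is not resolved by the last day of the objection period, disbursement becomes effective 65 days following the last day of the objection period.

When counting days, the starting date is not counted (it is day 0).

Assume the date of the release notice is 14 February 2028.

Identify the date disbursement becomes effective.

The last day of the objection period: 14 February 2028 + 20 days = 5 March 2028.
The date disbursement becomes effective: 5 March 2028 + 65 days = 9 May 2028.

9 May 2028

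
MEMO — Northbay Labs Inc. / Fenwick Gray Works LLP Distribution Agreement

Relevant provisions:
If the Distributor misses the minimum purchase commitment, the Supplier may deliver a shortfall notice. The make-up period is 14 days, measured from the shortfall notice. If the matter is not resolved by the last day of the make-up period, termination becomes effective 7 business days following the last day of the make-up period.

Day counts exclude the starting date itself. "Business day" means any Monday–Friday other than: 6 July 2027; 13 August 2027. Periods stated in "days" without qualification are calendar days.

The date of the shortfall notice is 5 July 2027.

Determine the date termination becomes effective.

28 July 2027

Adding 14 calendar days to 5 July 2027 gives 19 July 2027, which is the last day of the make-up period.
From Monday, 19 July 2027, 7 business days (Jul 20, Jul 21, Jul 22, Jul 23, Jul 26, Jul 27, Jul 28, skipping weekends) brings us to Wednesday, 28 July 2027, which is the date termination becomes effective.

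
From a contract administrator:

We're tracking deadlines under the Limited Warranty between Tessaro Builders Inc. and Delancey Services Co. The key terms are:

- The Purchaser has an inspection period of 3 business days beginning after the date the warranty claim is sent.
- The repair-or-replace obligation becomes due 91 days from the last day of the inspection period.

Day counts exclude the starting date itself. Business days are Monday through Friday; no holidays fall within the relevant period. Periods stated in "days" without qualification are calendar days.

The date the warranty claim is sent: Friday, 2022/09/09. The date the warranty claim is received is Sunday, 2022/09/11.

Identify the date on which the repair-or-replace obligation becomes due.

2022/12/14

From Friday, 2022/09/09, 3 business days (Sep 12, Sep 13, Sep 14, skipping weekends) brings us to Wednesday, 2022/09/14, which is the last day of the inspection period.
The date on which the repair-or-replace obligation becomes due: 2022/09/14 + 91 days = 2022/12/14.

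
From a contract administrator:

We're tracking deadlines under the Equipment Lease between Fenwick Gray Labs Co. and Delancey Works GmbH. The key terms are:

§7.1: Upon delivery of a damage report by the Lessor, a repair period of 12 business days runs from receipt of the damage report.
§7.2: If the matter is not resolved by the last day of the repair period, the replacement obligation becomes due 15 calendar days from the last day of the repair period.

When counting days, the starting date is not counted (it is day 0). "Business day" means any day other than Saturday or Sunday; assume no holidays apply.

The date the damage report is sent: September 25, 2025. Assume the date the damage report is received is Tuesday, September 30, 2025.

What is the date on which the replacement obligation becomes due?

The last day of the repair period: counting 12 business days from Tuesday, September 30, 2025 (Oct 1, Oct 2, Oct 3, Oct 6, …, Oct 14, Oct 15, Oct 16, skipping weekends) reaches Thursday, October 16, 2025.
Adding 15 calendar days to October 16, 2025 gives October 31, 2025, which is the date on which the replacement obligation becomes due.

October 31, 2025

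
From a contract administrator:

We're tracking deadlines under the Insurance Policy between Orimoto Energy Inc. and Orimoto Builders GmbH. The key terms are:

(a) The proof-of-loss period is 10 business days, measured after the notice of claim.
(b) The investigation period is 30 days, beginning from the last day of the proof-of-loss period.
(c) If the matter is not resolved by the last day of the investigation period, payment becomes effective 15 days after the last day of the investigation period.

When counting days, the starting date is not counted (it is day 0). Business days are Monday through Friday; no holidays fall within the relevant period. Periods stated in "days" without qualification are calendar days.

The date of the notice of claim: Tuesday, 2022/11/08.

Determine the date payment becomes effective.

The last day of the proof-of-loss period: 10 business days after Tuesday, 2022/11/08, skipping weekends — Nov 9, Nov 10, Nov 11, Nov 14, Nov 15, Nov 16, Nov 17, Nov 18, Nov 21, Nov 22 — lands on Tuesday, 2022/11/22.
The last day of the investigation period: 30 calendar days after 2022/11/22 is 2022/12/22.
The date payment becomes effective: 2022/12/22 + 15 days = 2023/01/06.

2023/01/06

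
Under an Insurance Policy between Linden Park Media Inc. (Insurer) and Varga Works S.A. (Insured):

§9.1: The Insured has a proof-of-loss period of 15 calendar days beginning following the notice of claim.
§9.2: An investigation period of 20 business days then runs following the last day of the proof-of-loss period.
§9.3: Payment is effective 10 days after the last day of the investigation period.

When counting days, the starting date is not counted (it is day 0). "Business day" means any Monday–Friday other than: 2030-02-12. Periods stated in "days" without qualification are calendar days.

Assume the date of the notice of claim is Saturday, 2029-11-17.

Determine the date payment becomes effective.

The last day of the proof-of-loss period: 2029-11-17 + 15 days = 2029-12-02.
The last day of the investigation period: 20 business days after Sunday, 2029-12-02, skipping weekends — Dec 3, Dec 4, Dec 5, Dec 6, …, Dec 26, Dec 27, Dec 28 — lands on Friday, 2029-12-28.
The date payment becomes effective: 2029-12-28 + 10 days = 2030-01-07.

2030-01-07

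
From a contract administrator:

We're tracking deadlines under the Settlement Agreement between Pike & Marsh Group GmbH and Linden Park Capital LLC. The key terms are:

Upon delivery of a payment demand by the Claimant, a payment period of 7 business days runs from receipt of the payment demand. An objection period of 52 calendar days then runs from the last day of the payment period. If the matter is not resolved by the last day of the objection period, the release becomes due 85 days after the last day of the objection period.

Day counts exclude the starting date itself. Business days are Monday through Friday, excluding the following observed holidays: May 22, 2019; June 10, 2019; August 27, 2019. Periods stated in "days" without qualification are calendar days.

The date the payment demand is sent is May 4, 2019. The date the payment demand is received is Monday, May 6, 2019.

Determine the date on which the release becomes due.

September 29, 2019

The last day of the payment period: counting 7 business days from Monday, May 6, 2019 (May 7, May 8, May 9, May 10, May 13, May 14, May 15, skipping weekends) reaches Wednesday, May 15, 2019.
The last day of the objection period: May 15, 2019 + 52 days = July 6, 2019.
The date on which the release becomes due: 85 calendar days after July 6, 2019 is September 29, 2019.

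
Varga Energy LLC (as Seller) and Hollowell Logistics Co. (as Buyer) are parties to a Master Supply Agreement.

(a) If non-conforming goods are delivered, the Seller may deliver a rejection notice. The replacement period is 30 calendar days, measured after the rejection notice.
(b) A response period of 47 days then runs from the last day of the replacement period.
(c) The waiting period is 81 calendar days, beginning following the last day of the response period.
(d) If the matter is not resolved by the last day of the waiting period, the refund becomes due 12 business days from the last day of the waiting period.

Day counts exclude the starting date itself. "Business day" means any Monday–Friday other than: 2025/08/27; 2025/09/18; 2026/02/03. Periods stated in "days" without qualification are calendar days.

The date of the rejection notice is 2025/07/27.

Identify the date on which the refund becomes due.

2026/01/19

The last day of the replacement period: 2025/07/27 + 30 days = 2025/08/26.
Adding 47 calendar days to 2025/08/26 gives 2025/10/12, which is the last day of the response period.
Adding 81 calendar days to 2025/10/12 gives 2026/01/01, which is the last day of the waiting period.
The date on which the refund becomes due: 12 business days after Thursday, 2026/01/01, skipping weekends — Jan 2, Jan 5, Jan 6, Jan 7, …, Jan 15, Jan 16, Jan 19 — lands on Monday, 2026/01/19.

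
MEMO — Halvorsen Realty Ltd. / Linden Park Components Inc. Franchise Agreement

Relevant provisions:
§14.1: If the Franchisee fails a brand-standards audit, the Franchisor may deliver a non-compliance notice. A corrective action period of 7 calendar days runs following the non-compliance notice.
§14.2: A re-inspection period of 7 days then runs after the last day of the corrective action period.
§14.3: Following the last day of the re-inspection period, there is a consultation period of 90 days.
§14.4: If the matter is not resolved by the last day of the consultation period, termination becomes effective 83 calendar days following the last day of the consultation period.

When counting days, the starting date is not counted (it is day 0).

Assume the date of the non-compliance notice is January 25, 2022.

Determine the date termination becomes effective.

July 31, 2022

Adding 7 calendar days to January 25, 2022 gives February 1, 2022, which is the last day of the corrective action period.
Adding 7 calendar days to February 1, 2022 gives February 8, 2022, which is the last day of the re-inspection period.
The last day of the consultation period: 90 calendar days after February 8, 2022 is May 9, 2022.
The date termination becomes effective: 83 calendar days after May 9, 2022 is July 31, 2022.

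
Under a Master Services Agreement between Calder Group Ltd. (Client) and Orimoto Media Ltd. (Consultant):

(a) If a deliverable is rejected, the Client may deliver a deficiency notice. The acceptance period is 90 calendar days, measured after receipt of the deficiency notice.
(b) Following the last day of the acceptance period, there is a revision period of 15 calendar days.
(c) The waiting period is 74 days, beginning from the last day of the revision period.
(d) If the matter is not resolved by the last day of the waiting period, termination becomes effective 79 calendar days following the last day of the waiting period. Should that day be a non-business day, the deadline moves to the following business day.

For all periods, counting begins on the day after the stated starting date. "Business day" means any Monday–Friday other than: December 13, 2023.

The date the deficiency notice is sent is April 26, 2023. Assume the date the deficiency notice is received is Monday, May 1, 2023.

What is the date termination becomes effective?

January 15, 2024

The last day of the acceptance period: 90 calendar days after May 1, 2023 is July 30, 2023.
The last day of the revision period: July 30, 2023 + 15 days = August 14, 2023.
The last day of the waiting period: 74 calendar days after August 14, 2023 is October 27, 2023.
The date termination becomes effective: 79 calendar days after October 27, 2023 is January 14, 2024. That falls on a Sunday, so it rolls to the next business day, Monday, January 15, 2024.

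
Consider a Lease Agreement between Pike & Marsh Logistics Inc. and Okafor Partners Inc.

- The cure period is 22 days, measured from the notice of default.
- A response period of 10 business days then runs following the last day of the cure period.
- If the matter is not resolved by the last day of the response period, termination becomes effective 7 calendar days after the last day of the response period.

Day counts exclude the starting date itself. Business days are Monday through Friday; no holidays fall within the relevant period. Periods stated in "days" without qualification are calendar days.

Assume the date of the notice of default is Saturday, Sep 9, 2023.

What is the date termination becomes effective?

Oct 20, 2023

The last day of the cure period: Sep 9, 2023 + 22 days = Oct 1, 2023.
The last day of the response period: 10 business days after Sunday, Oct 1, 2023, skipping weekends — Oct 2, Oct 3, Oct 4, Oct 5, Oct 6, Oct 9, Oct 10, Oct 11, Oct 12, Oct 13 — lands on Friday, Oct 13, 2023.
The date termination becomes effective: 7 calendar days after Oct 13, 2023 is Oct 20, 2023.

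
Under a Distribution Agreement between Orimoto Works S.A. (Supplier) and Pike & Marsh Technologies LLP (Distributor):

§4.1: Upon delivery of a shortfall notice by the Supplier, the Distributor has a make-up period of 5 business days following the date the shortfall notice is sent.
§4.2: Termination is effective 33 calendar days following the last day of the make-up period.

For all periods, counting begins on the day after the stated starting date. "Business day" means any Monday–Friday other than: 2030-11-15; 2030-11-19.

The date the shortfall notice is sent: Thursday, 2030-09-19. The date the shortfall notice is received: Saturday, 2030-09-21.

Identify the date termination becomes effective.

The last day of the make-up period: 5 business days after Thursday, 2030-09-19, skipping weekends — Sep 20, Sep 23, Sep 24, Sep 25, Sep 26 — lands on Thursday, 2030-09-26.
The date termination becomes effective: 33 calendar days after 2030-09-26 is 2030-10-29.

2030-10-29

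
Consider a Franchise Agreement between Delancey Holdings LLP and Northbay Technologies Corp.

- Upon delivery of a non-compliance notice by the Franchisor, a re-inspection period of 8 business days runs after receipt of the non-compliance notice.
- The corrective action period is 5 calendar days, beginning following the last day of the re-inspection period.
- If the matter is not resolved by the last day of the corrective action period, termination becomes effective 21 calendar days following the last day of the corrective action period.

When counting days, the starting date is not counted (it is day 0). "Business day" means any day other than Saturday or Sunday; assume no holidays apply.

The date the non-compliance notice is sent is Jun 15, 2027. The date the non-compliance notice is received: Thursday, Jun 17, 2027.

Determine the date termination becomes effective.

Jul 25, 2027

The last day of the re-inspection period: 8 business days after Thursday, Jun 17, 2027, skipping weekends — Jun 18, Jun 21, Jun 22, Jun 23, Jun 24, Jun 25, Jun 28, Jun 29 — lands on Tuesday, Jun 29, 2027.
The last day of the corrective action period: 5 calendar days after Jun 29, 2027 is Jul 4, 2027.
The date termination becomes effective: Jul 4, 2027 + 21 days = Jul 25, 2027.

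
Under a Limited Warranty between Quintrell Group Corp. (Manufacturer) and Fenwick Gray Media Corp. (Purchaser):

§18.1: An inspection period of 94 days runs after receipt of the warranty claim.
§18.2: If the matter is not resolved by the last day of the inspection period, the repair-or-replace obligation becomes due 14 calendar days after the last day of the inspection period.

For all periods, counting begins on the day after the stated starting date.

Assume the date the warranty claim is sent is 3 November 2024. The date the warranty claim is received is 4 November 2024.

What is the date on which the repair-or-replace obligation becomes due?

The last day of the inspection period: 94 calendar days after 4 November 2024 is 6 February 2025.
Adding 14 calendar days to 6 February 2025 gives 20 February 2025, which is the date on which the repair-or-replace obligation becomes due.

20 February 2025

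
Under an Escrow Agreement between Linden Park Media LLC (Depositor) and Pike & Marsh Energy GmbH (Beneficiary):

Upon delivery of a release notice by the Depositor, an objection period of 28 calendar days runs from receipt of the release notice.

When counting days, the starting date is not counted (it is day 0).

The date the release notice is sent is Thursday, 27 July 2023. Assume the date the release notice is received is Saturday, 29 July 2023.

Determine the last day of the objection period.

26 August 2023

The last day of the objection period: 28 calendar days after 29 July 2023 is 26 August 2023.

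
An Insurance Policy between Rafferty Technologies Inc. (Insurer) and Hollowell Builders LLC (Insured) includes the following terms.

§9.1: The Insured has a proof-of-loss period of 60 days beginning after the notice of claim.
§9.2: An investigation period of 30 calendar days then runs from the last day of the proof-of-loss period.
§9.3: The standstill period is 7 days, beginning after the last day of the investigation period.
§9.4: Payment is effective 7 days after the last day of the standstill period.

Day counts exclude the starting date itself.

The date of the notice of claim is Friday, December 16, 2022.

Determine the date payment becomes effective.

March 30, 2023

The last day of the proof-of-loss period: December 16, 2022 + 60 days = February 14, 2023.
Adding 30 calendar days to February 14, 2023 gives March 16, 2023, which is the last day of the investigation period.
Adding 7 calendar days to March 16, 2023 gives March 23, 2023, which is the last day of the standstill period.
Adding 7 calendar days to March 23, 2023 gives March 30, 2023, which is the date payment becomes effective.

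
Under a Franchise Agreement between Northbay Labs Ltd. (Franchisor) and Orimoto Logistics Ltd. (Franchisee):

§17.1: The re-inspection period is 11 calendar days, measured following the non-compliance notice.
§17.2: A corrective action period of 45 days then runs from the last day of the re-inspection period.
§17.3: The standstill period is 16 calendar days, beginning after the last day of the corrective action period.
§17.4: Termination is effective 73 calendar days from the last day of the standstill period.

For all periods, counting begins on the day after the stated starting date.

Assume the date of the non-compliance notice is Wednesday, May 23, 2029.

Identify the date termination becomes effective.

Adding 11 calendar days to May 23, 2029 gives June 3, 2029, which is the last day of the re-inspection period.
The last day of the corrective action period: 45 calendar days after June 3, 2029 is July 18, 2029.
Adding 16 calendar days to July 18, 2029 gives August 3, 2029, which is the last day of the standstill period.
Adding 73 calendar days to August 3, 2029 gives October 15, 2029, which is the date termination becomes effective.

October 15, 2029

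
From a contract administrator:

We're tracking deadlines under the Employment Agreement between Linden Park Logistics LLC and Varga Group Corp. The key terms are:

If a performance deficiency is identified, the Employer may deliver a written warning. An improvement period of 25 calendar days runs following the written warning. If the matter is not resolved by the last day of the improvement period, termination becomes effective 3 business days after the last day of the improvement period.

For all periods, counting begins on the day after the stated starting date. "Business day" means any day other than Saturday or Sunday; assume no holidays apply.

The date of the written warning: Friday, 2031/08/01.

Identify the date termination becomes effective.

The last day of the improvement period: 25 calendar days after 2031/08/01 is 2031/08/26.
The date termination becomes effective: 3 business days after Tuesday, 2031/08/26, skipping weekends — Aug 27, Aug 28, Aug 29 — lands on Friday, 2031/08/29.

2031/08/29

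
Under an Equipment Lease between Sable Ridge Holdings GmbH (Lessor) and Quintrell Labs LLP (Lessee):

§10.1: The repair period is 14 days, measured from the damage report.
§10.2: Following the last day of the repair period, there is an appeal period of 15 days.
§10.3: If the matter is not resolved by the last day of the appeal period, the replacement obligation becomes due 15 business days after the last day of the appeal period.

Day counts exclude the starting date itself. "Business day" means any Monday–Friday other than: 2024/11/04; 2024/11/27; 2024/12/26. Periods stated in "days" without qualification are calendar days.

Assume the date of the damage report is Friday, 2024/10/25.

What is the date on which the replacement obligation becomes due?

2024/12/16

The last day of the repair period: 14 calendar days after 2024/10/25 is 2024/11/08.
The last day of the appeal period: 2024/11/08 + 15 days = 2024/11/23.
The date on which the replacement obligation becomes due: 15 business days after Saturday, 2024/11/23, skipping weekends and the listed holiday on Nov 27 — Nov 25, Nov 26, Nov 28, Nov 29, …, Dec 12, Dec 13, Dec 16 — lands on Monday, 2024/12/16.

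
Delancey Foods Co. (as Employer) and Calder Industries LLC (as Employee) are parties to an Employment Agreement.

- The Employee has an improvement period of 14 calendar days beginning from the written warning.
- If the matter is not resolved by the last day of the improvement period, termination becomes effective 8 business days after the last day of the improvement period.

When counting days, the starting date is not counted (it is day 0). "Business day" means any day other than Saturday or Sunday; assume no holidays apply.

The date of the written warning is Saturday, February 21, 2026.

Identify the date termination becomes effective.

The last day of the improvement period: 14 calendar days after February 21, 2026 is March 7, 2026.
The date termination becomes effective: counting 8 business days from Saturday, March 7, 2026 (Mar 9, Mar 10, Mar 11, Mar 12, Mar 13, Mar 16, Mar 17, Mar 18, skipping weekends) reaches Wednesday, March 18, 2026.

March 18, 2026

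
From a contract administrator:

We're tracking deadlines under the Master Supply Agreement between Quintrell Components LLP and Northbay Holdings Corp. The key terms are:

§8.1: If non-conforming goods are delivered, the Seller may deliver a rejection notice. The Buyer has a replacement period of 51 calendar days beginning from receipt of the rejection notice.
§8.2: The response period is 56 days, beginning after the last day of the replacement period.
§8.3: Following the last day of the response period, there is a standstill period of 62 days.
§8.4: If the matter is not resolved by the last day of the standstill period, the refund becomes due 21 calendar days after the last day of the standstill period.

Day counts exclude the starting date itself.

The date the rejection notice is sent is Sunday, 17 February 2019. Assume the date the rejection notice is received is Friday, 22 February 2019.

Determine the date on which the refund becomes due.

The last day of the replacement period: 22 February 2019 + 51 days = 14 April 2019.
The last day of the response period: 56 calendar days after 14 April 2019 is 9 June 2019.
Adding 62 calendar days to 9 June 2019 gives 10 August 2019, which is the last day of the standstill period.
Adding 21 calendar days to 10 August 2019 gives 31 August 2019, which is the date on which the refund becomes due.

31 August 2019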